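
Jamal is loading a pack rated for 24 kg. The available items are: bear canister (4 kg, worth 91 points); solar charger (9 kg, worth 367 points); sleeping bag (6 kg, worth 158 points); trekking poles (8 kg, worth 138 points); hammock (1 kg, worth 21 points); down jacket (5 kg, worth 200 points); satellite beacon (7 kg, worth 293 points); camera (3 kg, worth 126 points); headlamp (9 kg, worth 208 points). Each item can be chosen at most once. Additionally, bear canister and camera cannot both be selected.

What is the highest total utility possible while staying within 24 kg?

986

Ranking by ratio (utility/kg): camera 42.00, satellite beacon 41.86, solar charger 40.78.
The ratio ordering already packs tightly: solar charger + down jacket + satellite beacon + camera, 24 kg, 986.
Runner-up solar charger + hammock + down jacket + satellite beacon tops out at 881.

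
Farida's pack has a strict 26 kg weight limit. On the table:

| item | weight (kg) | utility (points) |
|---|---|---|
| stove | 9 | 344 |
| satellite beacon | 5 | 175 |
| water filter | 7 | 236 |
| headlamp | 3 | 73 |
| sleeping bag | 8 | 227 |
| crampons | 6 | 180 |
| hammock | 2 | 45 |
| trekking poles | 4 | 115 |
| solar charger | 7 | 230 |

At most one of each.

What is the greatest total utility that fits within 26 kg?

By utility per kg: stove 38.22, satellite beacon 35.00, water filter 33.71 lead.
Greedy by ratio would take stove + satellite beacon + water filter + trekking poles: 25 kg used, total 870.
Dropping satellite beacon and trekking poles frees 9 kg; slotting in headlamp + solar charger (10 kg) lifts the total to 883 at 26 kg.

883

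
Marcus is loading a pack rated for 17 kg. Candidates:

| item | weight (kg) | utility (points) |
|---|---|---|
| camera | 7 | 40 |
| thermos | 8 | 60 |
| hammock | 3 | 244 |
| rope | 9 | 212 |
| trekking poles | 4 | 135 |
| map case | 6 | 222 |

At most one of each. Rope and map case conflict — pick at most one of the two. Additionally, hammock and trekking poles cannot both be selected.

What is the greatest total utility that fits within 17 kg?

Thermos + hammock + map case uses 17 of the 17 kg and totals 526.
Next best is camera + hammock + map case at 506 (16 kg) — short by 20.

526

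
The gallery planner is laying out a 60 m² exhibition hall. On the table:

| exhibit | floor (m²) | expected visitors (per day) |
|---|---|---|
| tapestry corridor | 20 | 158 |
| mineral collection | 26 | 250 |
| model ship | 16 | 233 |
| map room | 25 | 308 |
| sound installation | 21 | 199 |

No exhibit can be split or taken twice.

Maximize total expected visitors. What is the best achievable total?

590

Ranking by ratio (expected visitors/m²): model ship 14.56, map room 12.32, mineral collection 9.62.
A density-first pass picks model ship + map room — 541 at 41 m².
Replace map room with tapestry corridor + sound installation: the trade gains 49 net, giving 590 at 57 m².
That's the maximum — no swap from here does better than 590.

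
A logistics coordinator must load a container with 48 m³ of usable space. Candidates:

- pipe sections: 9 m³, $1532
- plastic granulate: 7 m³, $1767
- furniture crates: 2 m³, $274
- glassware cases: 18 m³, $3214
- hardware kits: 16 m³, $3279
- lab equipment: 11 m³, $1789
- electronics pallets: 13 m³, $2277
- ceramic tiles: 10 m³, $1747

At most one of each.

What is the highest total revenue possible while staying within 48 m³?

Filling by ratio: plastic granulate + furniture crates + glassware cases + hardware kits for 8534, with 5 m³ left unused.
The 18 m³ tied up in glassware cases is better spent on electronics pallets + ceramic tiles — total rises to 9344 (48 m³).
The closest alternative, pipe sections + plastic granulate + furniture crates + hardware kits + electronics pallets, reaches only 9129.

9344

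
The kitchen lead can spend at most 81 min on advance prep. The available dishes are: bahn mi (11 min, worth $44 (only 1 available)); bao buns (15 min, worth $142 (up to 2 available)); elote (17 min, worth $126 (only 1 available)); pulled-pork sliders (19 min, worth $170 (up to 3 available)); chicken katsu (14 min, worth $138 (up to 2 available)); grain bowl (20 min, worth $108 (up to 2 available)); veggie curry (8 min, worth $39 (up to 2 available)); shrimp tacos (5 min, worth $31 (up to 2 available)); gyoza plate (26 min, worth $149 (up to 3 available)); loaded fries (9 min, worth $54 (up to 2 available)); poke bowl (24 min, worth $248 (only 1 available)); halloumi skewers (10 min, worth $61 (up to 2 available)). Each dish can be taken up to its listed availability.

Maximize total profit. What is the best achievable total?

By profit per min: poke bowl 10.33, chicken katsu 9.86, bao buns 9.47, pulled-pork sliders 8.95 lead.
Greedy by ratio would take bao buns + 2×chicken katsu + 2×shrimp tacos + poke bowl: 77 min used, total 728.
Dropping bao buns and 2×chicken katsu and 2×shrimp tacos frees 53 min; slotting in 3×pulled-pork sliders (57 min) lifts the total to 758 at 81 min.
No other feasible combination exceeds 758.

758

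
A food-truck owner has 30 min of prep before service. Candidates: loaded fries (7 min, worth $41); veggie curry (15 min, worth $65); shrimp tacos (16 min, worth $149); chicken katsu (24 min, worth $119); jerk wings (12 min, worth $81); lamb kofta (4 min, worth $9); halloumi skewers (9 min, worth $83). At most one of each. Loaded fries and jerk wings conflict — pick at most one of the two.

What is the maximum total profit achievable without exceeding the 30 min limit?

Density check — shrimp tacos 9.31, halloumi skewers 9.22, jerk wings 6.75 are the best per min.
Shrimp tacos + lamb kofta + halloumi skewers uses 29 of the 30 min and totals 241.
The closest alternative, shrimp tacos + halloumi skewers, reaches only 232.

241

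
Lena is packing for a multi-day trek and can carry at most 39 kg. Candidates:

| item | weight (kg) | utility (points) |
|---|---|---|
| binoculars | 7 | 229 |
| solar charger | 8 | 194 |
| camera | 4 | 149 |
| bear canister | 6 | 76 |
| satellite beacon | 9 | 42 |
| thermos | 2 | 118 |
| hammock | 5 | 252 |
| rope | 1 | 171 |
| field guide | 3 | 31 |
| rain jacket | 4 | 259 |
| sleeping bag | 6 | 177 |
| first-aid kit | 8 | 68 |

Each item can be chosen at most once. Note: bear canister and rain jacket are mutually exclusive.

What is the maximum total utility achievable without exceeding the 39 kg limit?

1549

Density check — rope 171.00, rain jacket 64.75, thermos 59.00, hammock 50.40 are the best per kg.
Best packing: binoculars + solar charger + camera + thermos + hammock + rope + rain jacket + sleeping bag — 37 kg, 1549 total.
The closest alternative, binoculars + solar charger + camera + hammock + rope + field guide + rain jacket + sleeping bag, reaches only 1462.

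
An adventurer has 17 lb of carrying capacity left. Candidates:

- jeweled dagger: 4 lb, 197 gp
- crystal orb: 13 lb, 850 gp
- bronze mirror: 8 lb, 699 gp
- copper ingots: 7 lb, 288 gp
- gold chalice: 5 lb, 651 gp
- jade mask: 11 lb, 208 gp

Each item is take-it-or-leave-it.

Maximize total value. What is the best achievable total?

Ranking by ratio (value/lb): gold chalice 130.20, bronze mirror 87.38, crystal orb 65.38, jeweled dagger 49.25.
Best packing: jeweled dagger + bronze mirror + gold chalice — 17 lb, 1547 total.
That's the maximum — no swap from here does better than 1547.

1547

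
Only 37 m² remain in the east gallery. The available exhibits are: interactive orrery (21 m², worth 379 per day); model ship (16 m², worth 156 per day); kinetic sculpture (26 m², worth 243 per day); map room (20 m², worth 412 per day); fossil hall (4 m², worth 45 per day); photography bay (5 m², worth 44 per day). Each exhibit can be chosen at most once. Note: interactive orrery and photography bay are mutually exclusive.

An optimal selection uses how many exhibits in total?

Best achievable expected visitors is 568.
model ship + map room hits 568 at 36 m².
Every optimal selection uses 2 exhibits.

2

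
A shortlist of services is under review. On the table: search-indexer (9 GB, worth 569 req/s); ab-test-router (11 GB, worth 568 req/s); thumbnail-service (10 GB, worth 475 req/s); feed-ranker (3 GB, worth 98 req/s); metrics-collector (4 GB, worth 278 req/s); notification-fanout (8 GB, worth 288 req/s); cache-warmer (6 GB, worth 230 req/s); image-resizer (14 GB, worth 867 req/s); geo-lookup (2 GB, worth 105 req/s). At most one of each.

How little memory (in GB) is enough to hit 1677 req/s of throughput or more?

27

Look for the lowest-memory combination reaching 1677.
search-indexer + metrics-collector + image-resizer reaches 1714 using 27 GB.
Below 27 GB the best achievable stays under 1677.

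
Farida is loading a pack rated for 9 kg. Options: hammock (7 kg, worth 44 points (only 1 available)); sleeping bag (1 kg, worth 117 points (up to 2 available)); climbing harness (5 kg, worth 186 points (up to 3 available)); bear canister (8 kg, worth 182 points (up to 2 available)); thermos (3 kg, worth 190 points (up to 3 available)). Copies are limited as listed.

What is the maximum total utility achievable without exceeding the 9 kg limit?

614

By utility per kg: sleeping bag 117.00, thermos 63.33, climbing harness 37.20, bear canister 22.75 lead.
Taking 2×sleeping bag + 2×thermos: 8 kg used, 614 in utility.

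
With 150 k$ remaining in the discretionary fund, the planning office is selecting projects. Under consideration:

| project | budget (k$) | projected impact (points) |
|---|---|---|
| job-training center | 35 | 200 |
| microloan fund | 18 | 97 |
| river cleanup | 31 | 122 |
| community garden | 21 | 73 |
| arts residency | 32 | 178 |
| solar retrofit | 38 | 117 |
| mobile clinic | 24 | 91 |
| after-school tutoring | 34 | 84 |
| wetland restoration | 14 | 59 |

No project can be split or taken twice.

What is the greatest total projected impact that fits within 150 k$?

698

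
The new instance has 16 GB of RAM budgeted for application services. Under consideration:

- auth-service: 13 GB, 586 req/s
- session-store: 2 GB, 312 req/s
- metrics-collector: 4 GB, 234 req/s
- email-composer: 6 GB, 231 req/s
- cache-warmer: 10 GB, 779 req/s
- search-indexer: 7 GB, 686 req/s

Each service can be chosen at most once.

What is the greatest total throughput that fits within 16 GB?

1325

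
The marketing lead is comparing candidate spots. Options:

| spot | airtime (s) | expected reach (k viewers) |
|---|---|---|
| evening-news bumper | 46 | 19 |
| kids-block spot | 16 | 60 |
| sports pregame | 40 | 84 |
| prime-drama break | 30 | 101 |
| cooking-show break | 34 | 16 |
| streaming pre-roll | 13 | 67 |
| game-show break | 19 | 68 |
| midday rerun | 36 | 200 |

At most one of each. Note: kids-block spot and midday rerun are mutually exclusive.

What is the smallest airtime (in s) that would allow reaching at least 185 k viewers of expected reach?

36

Need the lightest bundle worth ≥ 185.
midday rerun: 200 expected reach at 36 s.
Below 36 s the best achievable stays under 185.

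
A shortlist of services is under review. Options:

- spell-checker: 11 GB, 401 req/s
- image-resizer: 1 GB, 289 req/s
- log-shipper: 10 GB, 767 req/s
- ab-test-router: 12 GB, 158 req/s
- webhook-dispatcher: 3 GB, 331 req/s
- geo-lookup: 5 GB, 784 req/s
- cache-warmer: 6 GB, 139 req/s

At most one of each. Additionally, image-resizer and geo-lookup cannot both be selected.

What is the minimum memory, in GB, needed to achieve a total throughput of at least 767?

5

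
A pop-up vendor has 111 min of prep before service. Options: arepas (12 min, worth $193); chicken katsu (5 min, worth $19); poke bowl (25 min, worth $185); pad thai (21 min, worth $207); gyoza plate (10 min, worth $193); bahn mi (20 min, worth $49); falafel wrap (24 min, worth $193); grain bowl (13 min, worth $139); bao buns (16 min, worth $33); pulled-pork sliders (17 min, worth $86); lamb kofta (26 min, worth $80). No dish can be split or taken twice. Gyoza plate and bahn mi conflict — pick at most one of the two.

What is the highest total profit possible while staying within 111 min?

1129

Taking arepas + chicken katsu + poke bowl + pad thai + gyoza plate + falafel wrap + grain bowl: 110 min used, 1129 in profit.
No other feasible combination exceeds 1129.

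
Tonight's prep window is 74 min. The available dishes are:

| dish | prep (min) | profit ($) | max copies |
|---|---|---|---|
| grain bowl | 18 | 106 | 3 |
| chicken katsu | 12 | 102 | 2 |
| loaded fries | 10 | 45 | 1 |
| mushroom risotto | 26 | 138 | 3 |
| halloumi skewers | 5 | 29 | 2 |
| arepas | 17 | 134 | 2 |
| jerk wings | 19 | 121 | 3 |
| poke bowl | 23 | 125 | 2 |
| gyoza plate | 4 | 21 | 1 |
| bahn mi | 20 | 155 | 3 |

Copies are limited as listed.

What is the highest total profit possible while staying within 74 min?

Taking the top-ratio dishes first gives 2×chicken katsu + 2×halloumi skewers + 2×arepas + gyoza plate for 551 (72 min).
The 38 min tied up in 2×chicken katsu and 2×halloumi skewers and gyoza plate is better spent on 2×bahn mi — total rises to 578 (74 min).
Every other selection either busts 74 min or exceeds an availability limit or fails to beat 578.

578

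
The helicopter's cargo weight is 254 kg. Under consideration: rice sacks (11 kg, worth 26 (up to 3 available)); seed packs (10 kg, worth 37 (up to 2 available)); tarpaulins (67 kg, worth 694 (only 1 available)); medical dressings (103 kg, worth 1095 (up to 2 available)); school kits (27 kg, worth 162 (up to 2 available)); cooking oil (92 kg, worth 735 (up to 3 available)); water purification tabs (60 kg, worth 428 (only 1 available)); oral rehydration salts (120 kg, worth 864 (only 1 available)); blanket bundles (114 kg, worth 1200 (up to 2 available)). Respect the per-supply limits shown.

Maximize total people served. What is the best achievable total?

By people served per kg: medical dressings 10.63, blanket bundles 10.53, tarpaulins 10.36 lead.
Taking the top-ratio supplies first gives 2×seed packs + 2×medical dressings + school kits for 2426 (253 kg).
Replace seed packs and medical dressings with blanket bundles: the trade gains 68 net, giving 2494 at 254 kg.

2494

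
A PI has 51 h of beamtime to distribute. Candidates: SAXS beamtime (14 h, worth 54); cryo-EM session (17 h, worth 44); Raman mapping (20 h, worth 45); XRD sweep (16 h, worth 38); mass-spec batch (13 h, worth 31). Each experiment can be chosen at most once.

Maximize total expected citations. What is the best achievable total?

A density-first pass picks SAXS beamtime + cryo-EM session + mass-spec batch — 129 at 44 h.
The 13 h tied up in mass-spec batch is better spent on Raman mapping — total rises to 143 (51 h).

143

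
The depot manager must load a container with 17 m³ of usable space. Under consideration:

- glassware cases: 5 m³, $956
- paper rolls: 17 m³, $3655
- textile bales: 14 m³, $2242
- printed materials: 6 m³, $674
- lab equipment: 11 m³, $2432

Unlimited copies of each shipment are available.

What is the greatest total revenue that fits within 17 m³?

A density-first pass picks glassware cases + lab equipment — 3388 at 16 m³.
The 16 m³ tied up in glassware cases and lab equipment is better spent on paper rolls — total rises to 3655 (17 m³).
That's the maximum — no swap from here does better than 3655.

3655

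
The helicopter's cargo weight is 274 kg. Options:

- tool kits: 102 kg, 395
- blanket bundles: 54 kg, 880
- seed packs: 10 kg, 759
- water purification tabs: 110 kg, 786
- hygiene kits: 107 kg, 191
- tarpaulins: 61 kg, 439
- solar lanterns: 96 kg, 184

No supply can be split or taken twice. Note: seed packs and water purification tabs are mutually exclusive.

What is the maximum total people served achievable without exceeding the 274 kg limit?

2473

Taking tool kits + blanket bundles + seed packs + tarpaulins: 227 kg used, 2473 in people served.
No other feasible combination exceeds 2473.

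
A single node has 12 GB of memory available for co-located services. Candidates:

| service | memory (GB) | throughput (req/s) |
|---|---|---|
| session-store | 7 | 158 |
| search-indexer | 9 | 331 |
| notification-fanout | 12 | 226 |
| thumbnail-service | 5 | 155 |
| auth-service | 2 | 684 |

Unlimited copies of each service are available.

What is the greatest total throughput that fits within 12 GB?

4104

Best packing: 6×auth-service — 12 GB, 4104 total.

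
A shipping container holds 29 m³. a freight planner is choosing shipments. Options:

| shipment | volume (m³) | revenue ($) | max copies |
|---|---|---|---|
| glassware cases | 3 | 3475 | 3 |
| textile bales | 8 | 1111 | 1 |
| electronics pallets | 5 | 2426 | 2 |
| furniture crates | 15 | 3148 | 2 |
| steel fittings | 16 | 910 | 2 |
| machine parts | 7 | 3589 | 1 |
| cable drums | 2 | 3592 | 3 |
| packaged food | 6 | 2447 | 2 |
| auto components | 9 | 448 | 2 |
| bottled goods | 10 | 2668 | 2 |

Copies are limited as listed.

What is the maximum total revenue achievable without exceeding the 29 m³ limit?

Density check — cable drums 1796.00, glassware cases 1158.33, machine parts 512.71, electronics pallets 485.20 are the best per m³.
Taking the top-ratio shipments first gives 3×glassware cases + electronics pallets + machine parts + 3×cable drums for 27216 (27 m³).
The 5 m³ tied up in electronics pallets is better spent on packaged food — total rises to 27237 (28 m³).
Every other selection either busts 29 m³ or exceeds an availability limit or fails to beat 27237.

27237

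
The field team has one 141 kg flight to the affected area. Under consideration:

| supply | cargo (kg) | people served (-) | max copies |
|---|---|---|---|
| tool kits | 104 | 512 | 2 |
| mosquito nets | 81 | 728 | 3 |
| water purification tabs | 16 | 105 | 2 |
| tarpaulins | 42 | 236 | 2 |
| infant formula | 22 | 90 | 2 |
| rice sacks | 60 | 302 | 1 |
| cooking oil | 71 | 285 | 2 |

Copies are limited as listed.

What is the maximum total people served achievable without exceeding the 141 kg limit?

A density-first pass picks mosquito nets + 2×water purification tabs + infant formula — 1028 at 135 kg.
The 38 kg tied up in water purification tabs and infant formula is better spent on tarpaulins — total rises to 1069 (139 kg).
Every other selection either busts 141 kg or exceeds an availability limit or fails to beat 1069.

1069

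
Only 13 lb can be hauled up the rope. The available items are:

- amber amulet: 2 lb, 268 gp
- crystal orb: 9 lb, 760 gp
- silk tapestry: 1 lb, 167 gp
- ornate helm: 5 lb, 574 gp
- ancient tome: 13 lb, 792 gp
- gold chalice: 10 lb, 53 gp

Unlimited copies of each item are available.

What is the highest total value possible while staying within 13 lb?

2171

Best packing: 13×silk tapestry — 13 lb, 2171 total.
Every other selection either busts 13 lb or fails to beat 2171.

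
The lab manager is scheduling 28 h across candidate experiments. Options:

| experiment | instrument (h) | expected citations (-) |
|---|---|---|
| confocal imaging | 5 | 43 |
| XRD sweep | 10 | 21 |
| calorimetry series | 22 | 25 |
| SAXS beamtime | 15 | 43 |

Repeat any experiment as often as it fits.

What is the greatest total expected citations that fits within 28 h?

The ratio ordering already packs tightly: 5×confocal imaging, 25 h, 215.

215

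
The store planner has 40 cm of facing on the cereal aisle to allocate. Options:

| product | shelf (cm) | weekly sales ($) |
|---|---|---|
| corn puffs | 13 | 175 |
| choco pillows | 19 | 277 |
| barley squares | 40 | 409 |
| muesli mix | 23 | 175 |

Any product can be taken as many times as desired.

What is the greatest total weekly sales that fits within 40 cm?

554

Taking 2×choco pillows: 38 cm used, 554 in weekly sales.
No other feasible combination exceeds 554.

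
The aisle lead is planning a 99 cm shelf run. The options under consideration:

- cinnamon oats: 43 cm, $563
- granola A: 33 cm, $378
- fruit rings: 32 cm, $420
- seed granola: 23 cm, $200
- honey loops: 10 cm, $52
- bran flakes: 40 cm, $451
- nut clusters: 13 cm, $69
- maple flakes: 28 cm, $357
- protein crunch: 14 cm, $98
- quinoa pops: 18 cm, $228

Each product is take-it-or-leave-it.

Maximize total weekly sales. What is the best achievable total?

1211

Cinnamon oats + fruit rings + quinoa pops uses 93 of the 99 cm and totals 1211.
The closest alternative, cinnamon oats + honey loops + maple flakes + quinoa pops, reaches only 1200.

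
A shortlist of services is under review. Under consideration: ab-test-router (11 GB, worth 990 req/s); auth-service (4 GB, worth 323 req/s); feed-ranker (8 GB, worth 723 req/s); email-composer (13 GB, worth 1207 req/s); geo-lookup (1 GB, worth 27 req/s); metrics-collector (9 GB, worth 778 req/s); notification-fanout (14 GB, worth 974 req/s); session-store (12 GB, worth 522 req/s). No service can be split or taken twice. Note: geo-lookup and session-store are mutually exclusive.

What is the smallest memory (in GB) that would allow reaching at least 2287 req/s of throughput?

Need the lightest bundle worth ≥ 2287.
Taking auth-service + email-composer + metrics-collector gives 2308 (≥ 2287) for 26 GB.
Below 26 GB the best achievable stays under 2287.

26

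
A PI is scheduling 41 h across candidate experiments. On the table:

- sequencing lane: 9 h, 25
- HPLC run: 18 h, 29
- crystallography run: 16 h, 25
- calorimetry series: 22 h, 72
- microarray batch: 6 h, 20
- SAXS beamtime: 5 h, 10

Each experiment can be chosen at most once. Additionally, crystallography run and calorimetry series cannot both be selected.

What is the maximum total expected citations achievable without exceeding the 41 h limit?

117

Best packing: sequencing lane + calorimetry series + microarray batch — 37 h, 117 total.
Nothing else feasible within 41 h beats 117.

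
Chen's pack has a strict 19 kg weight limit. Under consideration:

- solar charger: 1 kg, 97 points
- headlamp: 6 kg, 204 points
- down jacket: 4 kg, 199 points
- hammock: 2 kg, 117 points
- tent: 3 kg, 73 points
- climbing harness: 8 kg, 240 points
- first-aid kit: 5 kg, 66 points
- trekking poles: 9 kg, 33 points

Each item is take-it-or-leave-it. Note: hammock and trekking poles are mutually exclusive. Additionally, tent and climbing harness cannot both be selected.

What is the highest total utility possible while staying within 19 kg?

740

Density check — solar charger 97.00, hammock 58.50, down jacket 49.75 are the best per kg.
Taking the top-ratio items first gives solar charger + headlamp + down jacket + hammock + tent for 690 (16 kg).
The 5 kg tied up in hammock and tent is better spent on climbing harness — total rises to 740 (19 kg).
Next best is solar charger + headlamp + down jacket + hammock + tent at 690 (16 kg) — short by 50.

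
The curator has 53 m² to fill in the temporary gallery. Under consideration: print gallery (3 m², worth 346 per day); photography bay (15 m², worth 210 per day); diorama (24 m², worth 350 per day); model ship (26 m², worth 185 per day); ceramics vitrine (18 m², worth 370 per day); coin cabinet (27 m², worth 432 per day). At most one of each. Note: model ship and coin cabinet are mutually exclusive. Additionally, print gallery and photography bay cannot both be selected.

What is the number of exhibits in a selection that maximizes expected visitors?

3

The maximum expected visitors within 53 m² is 1148.
For example print gallery + ceramics vitrine + coin cabinet achieves it, using 48 m².
Any selection reaching 1148 contains exactly 3 exhibits.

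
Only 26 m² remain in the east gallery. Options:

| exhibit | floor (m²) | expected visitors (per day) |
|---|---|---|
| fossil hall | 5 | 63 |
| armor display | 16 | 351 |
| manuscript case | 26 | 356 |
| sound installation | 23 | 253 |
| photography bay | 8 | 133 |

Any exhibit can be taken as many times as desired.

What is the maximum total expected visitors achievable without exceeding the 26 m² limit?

Best packing: armor display + photography bay — 24 m², 484 total.
No other feasible combination exceeds 484.

484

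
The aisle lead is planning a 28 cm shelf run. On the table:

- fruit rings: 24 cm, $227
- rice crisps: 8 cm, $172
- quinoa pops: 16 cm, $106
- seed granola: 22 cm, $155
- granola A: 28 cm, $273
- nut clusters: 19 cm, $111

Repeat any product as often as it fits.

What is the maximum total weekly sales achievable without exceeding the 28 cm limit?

Taking 3×rice crisps: 24 cm used, 516 in weekly sales.
The spare 4 cm is too small for any remaining product, and no exchange beats 516.

516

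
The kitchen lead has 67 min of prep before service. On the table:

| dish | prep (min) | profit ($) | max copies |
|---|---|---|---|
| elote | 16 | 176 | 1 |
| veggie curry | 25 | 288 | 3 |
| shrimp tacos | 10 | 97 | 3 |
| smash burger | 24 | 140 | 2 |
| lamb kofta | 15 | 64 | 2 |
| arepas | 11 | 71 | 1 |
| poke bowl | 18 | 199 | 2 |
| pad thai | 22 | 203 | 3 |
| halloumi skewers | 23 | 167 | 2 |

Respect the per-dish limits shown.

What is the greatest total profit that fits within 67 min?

752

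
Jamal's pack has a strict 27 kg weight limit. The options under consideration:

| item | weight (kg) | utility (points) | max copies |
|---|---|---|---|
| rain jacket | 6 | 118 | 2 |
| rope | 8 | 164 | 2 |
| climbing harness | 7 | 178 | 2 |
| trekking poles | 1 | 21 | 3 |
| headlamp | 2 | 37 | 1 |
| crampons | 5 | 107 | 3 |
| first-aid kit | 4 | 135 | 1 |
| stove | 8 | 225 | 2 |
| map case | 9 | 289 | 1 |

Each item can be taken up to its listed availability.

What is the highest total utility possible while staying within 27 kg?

Ranking by ratio (utility/kg): first-aid kit 33.75, map case 32.11, stove 28.12.
Taking the top-ratio items first gives trekking poles + crampons + first-aid kit + stove + map case for 777 (27 kg).
The 9 kg tied up in crampons and first-aid kit is better spent on trekking poles + stove — total rises to 781 (27 kg).
No other feasible combination exceeds 781.

781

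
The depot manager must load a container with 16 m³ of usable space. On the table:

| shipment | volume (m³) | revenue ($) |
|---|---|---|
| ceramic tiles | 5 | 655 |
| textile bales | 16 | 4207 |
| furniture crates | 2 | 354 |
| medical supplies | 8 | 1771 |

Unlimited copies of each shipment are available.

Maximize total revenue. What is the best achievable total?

Density check — textile bales 262.94, medical supplies 221.38, furniture crates 177.00, ceramic tiles 131.00 are the best per m³.
Best packing: textile bales — 16 m³, 4207 total.

4207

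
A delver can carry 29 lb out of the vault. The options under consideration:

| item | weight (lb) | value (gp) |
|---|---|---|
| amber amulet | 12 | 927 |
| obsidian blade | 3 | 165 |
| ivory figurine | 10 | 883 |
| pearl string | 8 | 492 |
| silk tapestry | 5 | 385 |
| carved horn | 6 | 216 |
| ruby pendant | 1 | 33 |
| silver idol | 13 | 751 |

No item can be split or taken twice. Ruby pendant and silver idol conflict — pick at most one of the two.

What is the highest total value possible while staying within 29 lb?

Amber amulet + ivory figurine + silk tapestry + ruby pendant uses 28 of the 29 lb and totals 2228.
That's the maximum — no feasible swap from here does better than 2228.

2228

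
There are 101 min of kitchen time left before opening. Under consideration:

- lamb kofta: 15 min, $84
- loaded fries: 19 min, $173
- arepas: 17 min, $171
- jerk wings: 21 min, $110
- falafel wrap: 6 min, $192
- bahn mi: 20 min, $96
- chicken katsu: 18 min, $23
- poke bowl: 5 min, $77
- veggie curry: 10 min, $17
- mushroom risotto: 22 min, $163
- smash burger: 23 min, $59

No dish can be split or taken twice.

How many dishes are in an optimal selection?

7

The maximum profit within 101 min is 903.
One optimal bundle: loaded fries + arepas + jerk wings + falafel wrap + poke bowl + veggie curry + mushroom risotto (100 min).
Any selection reaching 903 contains exactly 7 dishes.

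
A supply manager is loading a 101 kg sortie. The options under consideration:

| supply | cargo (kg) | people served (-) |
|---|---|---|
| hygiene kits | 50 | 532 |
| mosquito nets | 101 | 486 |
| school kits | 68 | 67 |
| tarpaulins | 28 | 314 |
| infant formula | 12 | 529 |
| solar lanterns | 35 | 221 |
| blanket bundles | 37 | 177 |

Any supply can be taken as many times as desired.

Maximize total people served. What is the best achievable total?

4232

Taking 8×infant formula: 96 kg used, 4232 in people served.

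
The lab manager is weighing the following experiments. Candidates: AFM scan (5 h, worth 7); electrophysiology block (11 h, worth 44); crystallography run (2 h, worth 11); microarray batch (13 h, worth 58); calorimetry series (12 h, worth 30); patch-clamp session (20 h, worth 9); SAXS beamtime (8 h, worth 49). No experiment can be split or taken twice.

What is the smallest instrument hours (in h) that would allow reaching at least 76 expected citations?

19

Minimise h subject to total expected citations ≥ 76.
electrophysiology block + SAXS beamtime reaches 93 using 19 h.
No combination under 19 h hits 76.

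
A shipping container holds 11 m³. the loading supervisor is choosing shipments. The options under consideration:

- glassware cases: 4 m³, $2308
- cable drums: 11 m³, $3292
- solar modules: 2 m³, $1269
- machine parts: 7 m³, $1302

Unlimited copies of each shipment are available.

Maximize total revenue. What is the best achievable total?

6345

Taking 5×solar modules: 10 m³ used, 6345 in revenue.
The spare 1 m³ is too small for any remaining shipment, and no exchange beats 6345.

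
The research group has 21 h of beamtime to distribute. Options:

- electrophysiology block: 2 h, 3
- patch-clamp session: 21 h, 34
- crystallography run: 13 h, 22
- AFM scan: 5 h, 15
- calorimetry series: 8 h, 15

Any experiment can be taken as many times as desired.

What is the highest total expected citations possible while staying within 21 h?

60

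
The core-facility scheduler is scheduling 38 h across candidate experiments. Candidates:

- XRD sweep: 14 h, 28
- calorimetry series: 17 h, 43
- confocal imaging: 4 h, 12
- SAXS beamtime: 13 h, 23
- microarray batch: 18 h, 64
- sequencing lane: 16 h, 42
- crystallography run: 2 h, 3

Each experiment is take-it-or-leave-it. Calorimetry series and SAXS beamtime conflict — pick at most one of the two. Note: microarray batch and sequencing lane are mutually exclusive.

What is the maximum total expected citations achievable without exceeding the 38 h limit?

110

Best packing: calorimetry series + microarray batch + crystallography run — 37 h, 110 total.
Nothing else feasible within 38 h beats 110.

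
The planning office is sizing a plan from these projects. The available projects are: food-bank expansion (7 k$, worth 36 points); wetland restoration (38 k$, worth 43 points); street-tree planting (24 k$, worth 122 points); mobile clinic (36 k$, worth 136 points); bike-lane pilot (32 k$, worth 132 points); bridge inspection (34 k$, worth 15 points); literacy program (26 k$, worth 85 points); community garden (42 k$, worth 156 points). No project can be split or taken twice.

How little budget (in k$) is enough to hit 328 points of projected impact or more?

Look for the lowest-budget combination reaching 328.
street-tree planting + bike-lane pilot + literacy program reaches 339 using 82 k$.
No combination under 82 k$ hits 328.

82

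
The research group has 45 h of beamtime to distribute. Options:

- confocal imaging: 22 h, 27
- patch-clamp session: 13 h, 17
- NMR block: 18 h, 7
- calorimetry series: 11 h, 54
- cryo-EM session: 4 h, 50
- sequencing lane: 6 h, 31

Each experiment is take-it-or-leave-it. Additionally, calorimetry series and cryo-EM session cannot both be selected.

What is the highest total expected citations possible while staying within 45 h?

125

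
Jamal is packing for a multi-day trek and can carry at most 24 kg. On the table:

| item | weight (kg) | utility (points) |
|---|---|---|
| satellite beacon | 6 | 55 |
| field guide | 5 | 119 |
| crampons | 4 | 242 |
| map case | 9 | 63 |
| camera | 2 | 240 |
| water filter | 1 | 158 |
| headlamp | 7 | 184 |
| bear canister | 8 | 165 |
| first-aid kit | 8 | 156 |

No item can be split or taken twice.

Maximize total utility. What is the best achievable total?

989

Density check — water filter 158.00, camera 120.00, crampons 60.50, headlamp 26.29 are the best per kg.
Greedy by ratio would take field guide + crampons + camera + water filter + headlamp: 19 kg used, total 943.
Replace field guide with bear canister: the trade gains 46 net, giving 989 at 22 kg.
Next best is crampons + camera + water filter + headlamp + first-aid kit at 980 (22 kg) — short by 9.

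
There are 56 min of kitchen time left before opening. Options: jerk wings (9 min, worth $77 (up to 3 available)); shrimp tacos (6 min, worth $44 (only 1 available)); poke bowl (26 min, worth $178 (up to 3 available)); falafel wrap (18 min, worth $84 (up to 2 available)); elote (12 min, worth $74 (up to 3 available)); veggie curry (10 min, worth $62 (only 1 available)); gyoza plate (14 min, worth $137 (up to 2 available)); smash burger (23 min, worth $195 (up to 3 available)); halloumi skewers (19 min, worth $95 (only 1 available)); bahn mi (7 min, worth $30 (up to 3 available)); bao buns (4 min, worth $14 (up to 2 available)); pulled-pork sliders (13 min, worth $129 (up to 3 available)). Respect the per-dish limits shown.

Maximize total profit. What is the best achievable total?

532

Greedy by ratio would take gyoza plate + 3×pulled-pork sliders: 53 min used, total 524.
Dropping pulled-pork sliders frees 13 min; slotting in gyoza plate (14 min) lifts the total to 532 at 54 min.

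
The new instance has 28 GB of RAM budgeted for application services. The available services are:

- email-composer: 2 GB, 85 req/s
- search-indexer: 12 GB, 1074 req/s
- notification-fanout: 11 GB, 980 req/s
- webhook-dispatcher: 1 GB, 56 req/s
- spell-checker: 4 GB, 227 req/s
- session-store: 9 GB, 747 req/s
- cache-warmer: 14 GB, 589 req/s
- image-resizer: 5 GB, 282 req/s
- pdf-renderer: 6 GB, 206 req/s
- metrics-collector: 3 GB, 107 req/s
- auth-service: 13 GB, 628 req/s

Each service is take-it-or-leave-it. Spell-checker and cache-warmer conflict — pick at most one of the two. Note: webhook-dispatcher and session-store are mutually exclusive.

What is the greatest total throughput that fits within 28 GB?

2337

The ratio ordering already packs tightly: search-indexer + notification-fanout + webhook-dispatcher + spell-checker, 28 GB, 2337.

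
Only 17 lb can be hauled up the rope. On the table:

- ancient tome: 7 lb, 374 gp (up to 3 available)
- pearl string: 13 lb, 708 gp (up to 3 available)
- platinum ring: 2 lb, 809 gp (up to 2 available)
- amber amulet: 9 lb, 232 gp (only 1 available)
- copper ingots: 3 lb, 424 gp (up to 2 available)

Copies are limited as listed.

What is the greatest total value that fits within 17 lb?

Taking ancient tome + 2×platinum ring + 2×copper ingots: 17 lb used, 2840 in value.

2840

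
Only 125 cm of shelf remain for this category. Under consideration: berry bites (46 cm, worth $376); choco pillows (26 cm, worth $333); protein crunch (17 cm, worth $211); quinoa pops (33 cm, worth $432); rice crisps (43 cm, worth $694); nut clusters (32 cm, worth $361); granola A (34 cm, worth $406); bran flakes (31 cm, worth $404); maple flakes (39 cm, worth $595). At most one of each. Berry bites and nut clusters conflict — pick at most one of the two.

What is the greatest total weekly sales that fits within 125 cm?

By weekly sales per cm: rice crisps 16.14, maple flakes 15.26, quinoa pops 13.09 lead.
Taking the top-ratio products first gives quinoa pops + rice crisps + maple flakes for 1721 (115 cm).
Replace quinoa pops with choco pillows + protein crunch: the trade gains 112 net, giving 1833 at 125 cm.
Every other selection either busts 125 cm or breaks a pairing rule or fails to beat 1833.

1833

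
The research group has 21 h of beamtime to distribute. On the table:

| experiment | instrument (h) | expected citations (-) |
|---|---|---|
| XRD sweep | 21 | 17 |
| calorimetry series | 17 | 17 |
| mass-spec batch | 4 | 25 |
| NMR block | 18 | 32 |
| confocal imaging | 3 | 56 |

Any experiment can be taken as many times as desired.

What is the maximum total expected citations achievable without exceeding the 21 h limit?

By expected citations per h: confocal imaging 18.67, mass-spec batch 6.25, NMR block 1.78, calorimetry series 1.00 lead.
Taking 7×confocal imaging: 21 h used, 392 in expected citations.
Nothing else within 21 h beats 392.

392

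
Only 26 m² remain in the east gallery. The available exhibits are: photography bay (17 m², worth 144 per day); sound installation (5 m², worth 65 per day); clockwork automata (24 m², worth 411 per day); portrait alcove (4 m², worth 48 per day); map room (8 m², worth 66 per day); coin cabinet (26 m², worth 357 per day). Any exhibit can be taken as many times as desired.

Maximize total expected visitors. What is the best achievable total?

411

Best packing: clockwork automata — 24 m², 411 total.
Nothing else within 26 m² beats 411.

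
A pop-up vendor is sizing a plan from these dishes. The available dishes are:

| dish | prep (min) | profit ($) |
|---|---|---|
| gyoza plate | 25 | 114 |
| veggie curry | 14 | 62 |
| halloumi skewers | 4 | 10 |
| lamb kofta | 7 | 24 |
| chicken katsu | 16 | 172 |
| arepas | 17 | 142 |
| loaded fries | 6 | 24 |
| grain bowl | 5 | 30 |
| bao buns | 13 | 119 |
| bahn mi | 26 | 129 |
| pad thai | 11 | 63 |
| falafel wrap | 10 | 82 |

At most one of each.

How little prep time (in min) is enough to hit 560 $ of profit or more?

Look for the lowest-prep combination reaching 560.
chicken katsu + arepas + loaded fries + grain bowl + bao buns + falafel wrap reaches 569 using 67 min.
No combination under 67 min hits 560.

67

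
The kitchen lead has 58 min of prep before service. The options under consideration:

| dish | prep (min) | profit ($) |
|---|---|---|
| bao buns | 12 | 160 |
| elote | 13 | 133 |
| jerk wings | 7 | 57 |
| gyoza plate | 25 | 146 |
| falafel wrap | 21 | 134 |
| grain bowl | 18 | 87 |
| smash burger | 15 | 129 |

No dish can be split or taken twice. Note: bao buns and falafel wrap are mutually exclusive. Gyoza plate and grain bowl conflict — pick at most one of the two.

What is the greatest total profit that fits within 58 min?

By profit per min: bao buns 13.33, elote 10.23, smash burger 8.60, jerk wings 8.14 lead.
Greedy by ratio would take bao buns + elote + jerk wings + smash burger: 47 min used, total 479.
The 7 min tied up in jerk wings is better spent on grain bowl — total rises to 509 (58 min).
An exhaustive check of the 128 subsets confirms 509.

509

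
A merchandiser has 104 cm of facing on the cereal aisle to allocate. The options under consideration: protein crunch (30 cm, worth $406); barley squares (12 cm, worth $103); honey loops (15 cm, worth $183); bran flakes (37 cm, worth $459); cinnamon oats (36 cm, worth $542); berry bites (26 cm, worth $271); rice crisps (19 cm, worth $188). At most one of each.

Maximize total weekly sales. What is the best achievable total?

Protein crunch + bran flakes + cinnamon oats uses 103 of the 104 cm and totals 1407.
Next best is protein crunch + barley squares + cinnamon oats + berry bites at 1322 (104 cm) — short by 85.

1407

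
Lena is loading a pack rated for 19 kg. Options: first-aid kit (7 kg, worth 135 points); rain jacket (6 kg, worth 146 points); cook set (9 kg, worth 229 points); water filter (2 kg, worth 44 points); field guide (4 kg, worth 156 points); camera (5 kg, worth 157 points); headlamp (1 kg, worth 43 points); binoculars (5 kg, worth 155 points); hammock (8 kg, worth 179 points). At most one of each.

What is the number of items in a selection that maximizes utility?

Best achievable utility is 585.
For example cook set + field guide + camera + headlamp achieves it, using 19 kg.
Any selection reaching 585 contains exactly 4 items.

4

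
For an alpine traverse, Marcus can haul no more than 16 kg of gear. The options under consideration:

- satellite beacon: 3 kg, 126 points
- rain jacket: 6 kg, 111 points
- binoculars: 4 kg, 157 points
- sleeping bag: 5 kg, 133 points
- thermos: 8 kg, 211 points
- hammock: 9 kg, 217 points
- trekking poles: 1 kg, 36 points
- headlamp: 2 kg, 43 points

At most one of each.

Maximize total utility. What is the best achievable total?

530

A density-first pass picks satellite beacon + binoculars + sleeping bag + trekking poles + headlamp — 495 at 15 kg.
Replace sleeping bag and headlamp with thermos: the trade gains 35 net, giving 530 at 16 kg.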